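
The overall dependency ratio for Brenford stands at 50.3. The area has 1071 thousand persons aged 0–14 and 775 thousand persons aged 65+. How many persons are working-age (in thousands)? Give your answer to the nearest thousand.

Total dependency ratio = (youth + elderly) / working-age × 100
50.3 = (1071 + 775) / W × 100
⇒ 3670

Working-age: 3670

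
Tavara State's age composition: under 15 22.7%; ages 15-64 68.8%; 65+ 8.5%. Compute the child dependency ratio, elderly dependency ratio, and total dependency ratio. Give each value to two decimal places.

Youth dependency ratio = 22.7 / 68.8 × 100 = 32.99
Old-age dependency ratio = 8.5 / 68.8 × 100 = 12.35
Total dependency ratio = (22.7 + 8.5) / 68.8 × 100 = 31.2 / 68.8 × 100 = 45.35

Youth dependency ratio: 32.99
Old-age dependency ratio: 12.35
Total dependency ratio: 45.35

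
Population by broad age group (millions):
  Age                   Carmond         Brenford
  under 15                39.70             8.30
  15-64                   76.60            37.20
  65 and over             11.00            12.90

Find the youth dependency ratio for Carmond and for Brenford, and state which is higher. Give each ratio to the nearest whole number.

Carmond: 52
Brenford: 22
Higher: Carmond

Carmond: 39.70 / 76.60 × 100 = 52
Brenford: 8.30 / 37.20 × 100 = 22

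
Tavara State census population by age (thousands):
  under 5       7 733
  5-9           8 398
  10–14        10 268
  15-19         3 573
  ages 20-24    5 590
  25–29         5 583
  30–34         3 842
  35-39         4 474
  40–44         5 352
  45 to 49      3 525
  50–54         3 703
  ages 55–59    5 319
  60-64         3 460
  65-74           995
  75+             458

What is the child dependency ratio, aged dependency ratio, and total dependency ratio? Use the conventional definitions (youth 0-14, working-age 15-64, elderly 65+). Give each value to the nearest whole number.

Youth dependency ratio: 59
Old-age dependency ratio: 3
Total dependency ratio: 63

0–14: 7 733 + 8 398 + 10 268 = 26 399
15–64: 3 573 + 5 590 + 5 583 + 3 842 + 4 474 + 5 352 + 3 525 + 3 703 + 5 319 + 3 460 = 44 421
65+: 995 + 458 = 1 453
Youth dependency ratio = 26 399 / 44 421 × 100 = 59
Old-age dependency ratio = 1 453 / 44 421 × 100 = 3
Total dependency ratio = (26 399 + 1 453) / 44 421 × 100 = 27 852 / 44 421 × 100 = 63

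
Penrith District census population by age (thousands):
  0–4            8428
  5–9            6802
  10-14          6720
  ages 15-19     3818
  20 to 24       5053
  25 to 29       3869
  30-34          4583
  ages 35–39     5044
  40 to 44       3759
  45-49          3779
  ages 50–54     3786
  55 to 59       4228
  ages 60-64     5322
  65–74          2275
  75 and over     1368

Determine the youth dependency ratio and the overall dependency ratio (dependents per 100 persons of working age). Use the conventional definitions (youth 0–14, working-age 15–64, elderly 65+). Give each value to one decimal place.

0–14: 8428 + 6802 + 6720 = 21950
15–64: 3818 + 5053 + 3869 + 4583 + 5044 + 3759 + 3779 + 3786 + 4228 + 5322 = 43241
65+: 2275 + 1368 = 3643
Youth dependency ratio = 21950 / 43241 × 100 = 50.8
Total dependency ratio = (21950 + 3643) / 43241 × 100 = 25593 / 43241 × 100 = 59.2

Youth dependency ratio: 50.8
Total dependency ratio: 59.2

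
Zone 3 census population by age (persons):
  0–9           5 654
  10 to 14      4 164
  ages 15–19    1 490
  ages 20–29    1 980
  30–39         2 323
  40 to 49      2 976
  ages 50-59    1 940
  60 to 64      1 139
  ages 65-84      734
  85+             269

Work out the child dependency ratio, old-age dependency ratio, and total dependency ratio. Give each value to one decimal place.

0–14: 5 654 + 4 164 = 9 818
15–64: 1 490 + 1 980 + 2 323 + 2 976 + 1 940 + 1 139 = 11 848
65+: 734 + 269 = 1 003
Youth dependency ratio = 9 818 / 11 848 × 100 = 82.9
Old-age dependency ratio = 1 003 / 11 848 × 100 = 8.5
Total dependency ratio = (9 818 + 1 003) / 11 848 × 100 = 10 821 / 11 848 × 100 = 91.3

Youth dependency ratio: 82.9
Old-age dependency ratio: 8.5
Total dependency ratio: 91.3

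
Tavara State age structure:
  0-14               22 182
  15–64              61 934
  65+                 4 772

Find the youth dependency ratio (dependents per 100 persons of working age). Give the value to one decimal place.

Youth dependency ratio: 35.8

Youth dependency ratio = 22 182 / 61 934 × 100 = 35.8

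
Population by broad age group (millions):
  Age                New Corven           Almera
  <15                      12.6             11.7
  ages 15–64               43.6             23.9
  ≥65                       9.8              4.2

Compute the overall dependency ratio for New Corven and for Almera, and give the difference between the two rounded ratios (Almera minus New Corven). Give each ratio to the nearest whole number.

New Corven: (12.6 + 9.8) / 43.6 × 100 = 22.4 / 43.6 × 100 = 51
Almera: (11.7 + 4.2) / 23.9 × 100 = 15.9 / 23.9 × 100 = 67

New Corven: 51
Almera: 67
Difference: +16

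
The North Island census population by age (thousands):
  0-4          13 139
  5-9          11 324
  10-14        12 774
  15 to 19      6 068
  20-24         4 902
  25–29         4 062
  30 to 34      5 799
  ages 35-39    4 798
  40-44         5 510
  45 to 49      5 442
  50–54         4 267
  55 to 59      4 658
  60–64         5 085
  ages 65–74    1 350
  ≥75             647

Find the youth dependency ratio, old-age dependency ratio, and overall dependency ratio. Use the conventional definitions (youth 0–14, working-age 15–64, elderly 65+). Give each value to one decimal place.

0–14: 13 139 + 11 324 + 12 774 = 37 237
15–64: 6 068 + 4 902 + 4 062 + 5 799 + 4 798 + 5 510 + 5 442 + 4 267 + 4 658 + 5 085 = 50 591
65+: 1 350 + 647 = 1 997
Youth dependency ratio = 37 237 / 50 591 × 100 = 73.6
Old-age dependency ratio = 1 997 / 50 591 × 100 = 3.9
Total dependency ratio = (37 237 + 1 997) / 50 591 × 100 = 39 234 / 50 591 × 100 = 77.6

Youth dependency ratio: 73.6
Old-age dependency ratio: 3.9
Total dependency ratio: 77.6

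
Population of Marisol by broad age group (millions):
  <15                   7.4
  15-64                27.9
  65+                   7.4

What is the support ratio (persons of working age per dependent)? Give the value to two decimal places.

Support ratio = 27.9 / (7.4 + 7.4) = 27.9 / 14.8 = 1.89

Support ratio: 1.89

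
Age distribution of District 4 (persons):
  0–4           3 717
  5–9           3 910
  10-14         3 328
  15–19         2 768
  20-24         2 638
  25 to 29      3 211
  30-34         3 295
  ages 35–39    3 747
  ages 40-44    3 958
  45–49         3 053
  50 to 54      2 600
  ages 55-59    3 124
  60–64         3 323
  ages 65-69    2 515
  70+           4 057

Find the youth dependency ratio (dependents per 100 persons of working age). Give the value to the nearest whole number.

Youth dependency ratio: 35

0–14: 3 717 + 3 910 + 3 328 = 10 955
15–64: 2 768 + 2 638 + 3 211 + 3 295 + 3 747 + 3 958 + 3 053 + 2 600 + 3 124 + 3 323 = 31 717
65+: 2 515 + 4 057 = 6 572
Youth dependency ratio = 10 955 / 31 717 × 100 = 35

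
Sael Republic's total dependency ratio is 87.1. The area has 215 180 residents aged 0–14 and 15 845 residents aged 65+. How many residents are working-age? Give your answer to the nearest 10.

Working-age: 265 240

Total dependency ratio = (youth + elderly) / working-age × 100
87.1 = (215 180 + 15 845) / W × 100
⇒ 265 240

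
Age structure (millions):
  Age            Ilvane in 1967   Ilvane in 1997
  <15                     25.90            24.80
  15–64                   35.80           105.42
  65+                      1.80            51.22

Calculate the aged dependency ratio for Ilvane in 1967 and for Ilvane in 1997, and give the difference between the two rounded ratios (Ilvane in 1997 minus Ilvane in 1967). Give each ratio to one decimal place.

Ilvane in 1967: 5.0
Ilvane in 1997: 48.6
Difference: +43.6

Ilvane in 1967: 1.80 / 35.80 × 100 = 5.0
Ilvane in 1997: 51.22 / 105.42 × 100 = 48.6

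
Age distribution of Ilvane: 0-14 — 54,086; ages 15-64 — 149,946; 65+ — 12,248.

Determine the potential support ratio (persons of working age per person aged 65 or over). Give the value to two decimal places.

Potential support ratio = 149,946 / 12,248 = 12.24

Potential support ratio: 12.24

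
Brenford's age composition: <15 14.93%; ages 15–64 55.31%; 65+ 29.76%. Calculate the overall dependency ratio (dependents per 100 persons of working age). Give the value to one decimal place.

Total dependency ratio: 80.8

Total dependency ratio = (14.93 + 29.76) / 55.31 × 100 = 44.69 / 55.31 × 100 = 80.8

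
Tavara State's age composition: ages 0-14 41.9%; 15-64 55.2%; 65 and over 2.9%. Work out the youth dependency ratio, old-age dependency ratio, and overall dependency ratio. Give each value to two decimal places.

Youth dependency ratio = 41.9 / 55.2 × 100 = 75.91
Old-age dependency ratio = 2.9 / 55.2 × 100 = 5.25
Total dependency ratio = (41.9 + 2.9) / 55.2 × 100 = 44.8 / 55.2 × 100 = 81.16

Youth dependency ratio: 75.91
Old-age dependency ratio: 5.25
Total dependency ratio: 81.16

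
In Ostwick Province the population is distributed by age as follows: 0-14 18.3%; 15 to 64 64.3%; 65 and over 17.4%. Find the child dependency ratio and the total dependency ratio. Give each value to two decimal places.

Youth dependency ratio: 28.46
Total dependency ratio: 55.52

Youth dependency ratio = 18.3 / 64.3 × 100 = 28.46
Total dependency ratio = (18.3 + 17.4) / 64.3 × 100 = 35.7 / 64.3 × 100 = 55.52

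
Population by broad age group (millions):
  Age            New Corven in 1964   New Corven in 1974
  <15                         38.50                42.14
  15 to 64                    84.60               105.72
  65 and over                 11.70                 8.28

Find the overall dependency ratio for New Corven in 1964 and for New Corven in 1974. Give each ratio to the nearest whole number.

New Corven in 1964: (38.50 + 11.70) / 84.60 × 100 = 50.20 / 84.60 × 100 = 59
New Corven in 1974: (42.14 + 8.28) / 105.72 × 100 = 50.42 / 105.72 × 100 = 48

New Corven in 1964: 59
New Corven in 1974: 48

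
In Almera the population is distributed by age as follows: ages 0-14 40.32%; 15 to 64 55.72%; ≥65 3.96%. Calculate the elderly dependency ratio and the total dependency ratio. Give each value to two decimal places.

Old-age dependency ratio = 3.96 / 55.72 × 100 = 7.11
Total dependency ratio = (40.32 + 3.96) / 55.72 × 100 = 44.28 / 55.72 × 100 = 79.47

Old-age dependency ratio: 7.11
Total dependency ratio: 79.47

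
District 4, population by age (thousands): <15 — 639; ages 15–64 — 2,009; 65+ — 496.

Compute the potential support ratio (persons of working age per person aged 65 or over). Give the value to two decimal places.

Potential support ratio = 2,009 / 496 = 4.05

Potential support ratio: 4.05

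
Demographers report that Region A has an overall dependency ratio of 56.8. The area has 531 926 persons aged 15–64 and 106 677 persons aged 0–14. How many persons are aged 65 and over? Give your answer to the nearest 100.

Aged 65 and over: 195 500

Total dependency ratio = (youth + elderly) / working-age × 100
56.8 = (106 677 + E) / 531 926 × 100
⇒ 195 500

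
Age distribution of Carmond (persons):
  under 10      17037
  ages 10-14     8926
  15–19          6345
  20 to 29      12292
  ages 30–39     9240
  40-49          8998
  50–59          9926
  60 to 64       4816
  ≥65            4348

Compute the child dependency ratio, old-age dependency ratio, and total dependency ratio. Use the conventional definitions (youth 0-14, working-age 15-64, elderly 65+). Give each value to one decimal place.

0–14: 17037 + 8926 = 25963
15–64: 6345 + 12292 + 9240 + 8998 + 9926 + 4816 = 51617
65+: 4348
Youth dependency ratio = 25963 / 51617 × 100 = 50.3
Old-age dependency ratio = 4348 / 51617 × 100 = 8.4
Total dependency ratio = (25963 + 4348) / 51617 × 100 = 30311 / 51617 × 100 = 58.7

Youth dependency ratio: 50.3
Old-age dependency ratio: 8.4
Total dependency ratio: 58.7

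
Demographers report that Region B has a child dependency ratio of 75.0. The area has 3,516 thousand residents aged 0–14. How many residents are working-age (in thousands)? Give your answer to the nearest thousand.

Working-age: 4,688

Youth dependency ratio = youth / working-age × 100
75.0 = 3,516 / W × 100
⇒ 4,688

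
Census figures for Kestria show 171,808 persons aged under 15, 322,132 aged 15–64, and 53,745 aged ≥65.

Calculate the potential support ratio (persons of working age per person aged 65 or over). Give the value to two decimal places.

Potential support ratio = 322,132 / 53,745 = 5.99

Potential support ratio: 5.99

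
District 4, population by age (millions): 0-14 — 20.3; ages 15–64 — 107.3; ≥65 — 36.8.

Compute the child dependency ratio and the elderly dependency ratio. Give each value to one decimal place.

Youth dependency ratio = 20.3 / 107.3 × 100 = 18.9
Old-age dependency ratio = 36.8 / 107.3 × 100 = 34.3

Youth dependency ratio: 18.9
Old-age dependency ratio: 34.3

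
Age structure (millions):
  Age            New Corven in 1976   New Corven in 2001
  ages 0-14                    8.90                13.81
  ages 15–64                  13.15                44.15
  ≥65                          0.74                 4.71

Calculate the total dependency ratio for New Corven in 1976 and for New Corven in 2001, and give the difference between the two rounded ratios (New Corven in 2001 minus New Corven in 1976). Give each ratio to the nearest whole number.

New Corven in 1976: 73
New Corven in 2001: 42
Difference: -31

New Corven in 1976: (8.90 + 0.74) / 13.15 × 100 = 9.64 / 13.15 × 100 = 73
New Corven in 2001: (13.81 + 4.71) / 44.15 × 100 = 18.52 / 44.15 × 100 = 42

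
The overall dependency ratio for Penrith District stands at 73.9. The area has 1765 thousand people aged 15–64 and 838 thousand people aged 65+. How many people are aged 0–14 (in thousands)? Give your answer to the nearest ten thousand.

Aged 0–14: 470

Total dependency ratio = (youth + elderly) / working-age × 100
73.9 = (Y + 838) / 1765 × 100
⇒ 470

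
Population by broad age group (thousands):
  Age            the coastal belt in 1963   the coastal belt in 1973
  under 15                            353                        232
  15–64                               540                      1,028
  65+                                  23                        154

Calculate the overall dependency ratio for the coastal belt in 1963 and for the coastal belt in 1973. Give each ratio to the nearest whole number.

the coastal belt in 1963: 70
the coastal belt in 1973: 38

the coastal belt in 1963: (353 + 23) / 540 × 100 = 376 / 540 × 100 = 70
the coastal belt in 1973: (232 + 154) / 1,028 × 100 = 386 / 1,028 × 100 = 38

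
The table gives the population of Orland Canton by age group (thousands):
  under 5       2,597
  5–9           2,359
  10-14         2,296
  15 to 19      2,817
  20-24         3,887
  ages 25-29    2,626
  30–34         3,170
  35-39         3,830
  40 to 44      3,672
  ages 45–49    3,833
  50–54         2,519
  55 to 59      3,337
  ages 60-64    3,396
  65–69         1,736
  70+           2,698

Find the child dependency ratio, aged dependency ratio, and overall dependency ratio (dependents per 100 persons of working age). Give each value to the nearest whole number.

0–14: 2,597 + 2,359 + 2,296 = 7,252
15–64: 2,817 + 3,887 + 2,626 + 3,170 + 3,830 + 3,672 + 3,833 + 2,519 + 3,337 + 3,396 = 33,087
65+: 1,736 + 2,698 = 4,434
Youth dependency ratio = 7,252 / 33,087 × 100 = 22
Old-age dependency ratio = 4,434 / 33,087 × 100 = 13
Total dependency ratio = (7,252 + 4,434) / 33,087 × 100 = 11,686 / 33,087 × 100 = 35

Youth dependency ratio: 22
Old-age dependency ratio: 13
Total dependency ratio: 35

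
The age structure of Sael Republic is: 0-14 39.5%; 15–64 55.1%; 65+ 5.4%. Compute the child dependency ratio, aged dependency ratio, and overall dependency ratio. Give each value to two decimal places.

Youth dependency ratio: 71.69
Old-age dependency ratio: 9.80
Total dependency ratio: 81.49

Youth dependency ratio = 39.5 / 55.1 × 100 = 71.69
Old-age dependency ratio = 5.4 / 55.1 × 100 = 9.80
Total dependency ratio = (39.5 + 5.4) / 55.1 × 100 = 44.9 / 55.1 × 100 = 81.49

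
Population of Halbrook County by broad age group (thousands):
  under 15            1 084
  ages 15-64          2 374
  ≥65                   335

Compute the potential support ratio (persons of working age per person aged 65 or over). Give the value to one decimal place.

Potential support ratio: 7.1

Potential support ratio = 2 374 / 335 = 7.1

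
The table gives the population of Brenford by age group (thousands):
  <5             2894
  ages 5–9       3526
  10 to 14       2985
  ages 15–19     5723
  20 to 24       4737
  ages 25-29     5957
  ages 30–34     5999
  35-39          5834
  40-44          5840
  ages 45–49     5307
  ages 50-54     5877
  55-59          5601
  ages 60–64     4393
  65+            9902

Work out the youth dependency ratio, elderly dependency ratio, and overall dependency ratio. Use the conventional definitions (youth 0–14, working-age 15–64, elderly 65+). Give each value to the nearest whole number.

0–14: 2894 + 3526 + 2985 = 9405
15–64: 5723 + 4737 + 5957 + 5999 + 5834 + 5840 + 5307 + 5877 + 5601 + 4393 = 55268
65+: 9902
Youth dependency ratio = 9405 / 55268 × 100 = 17
Old-age dependency ratio = 9902 / 55268 × 100 = 18
Total dependency ratio = (9405 + 9902) / 55268 × 100 = 19307 / 55268 × 100 = 35

Youth dependency ratio: 17
Old-age dependency ratio: 18
Total dependency ratio: 35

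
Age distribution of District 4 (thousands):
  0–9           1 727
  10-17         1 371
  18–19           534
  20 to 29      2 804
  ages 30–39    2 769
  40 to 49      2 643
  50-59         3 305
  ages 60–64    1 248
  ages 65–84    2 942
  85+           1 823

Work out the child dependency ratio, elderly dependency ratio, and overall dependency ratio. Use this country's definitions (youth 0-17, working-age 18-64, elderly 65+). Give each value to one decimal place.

0–17: 1 727 + 1 371 = 3 098
18–64: 534 + 2 804 + 2 769 + 2 643 + 3 305 + 1 248 = 13 303
65+: 2 942 + 1 823 = 4 765
Youth dependency ratio = 3 098 / 13 303 × 100 = 23.3
Old-age dependency ratio = 4 765 / 13 303 × 100 = 35.8
Total dependency ratio = (3 098 + 4 765) / 13 303 × 100 = 7 863 / 13 303 × 100 = 59.1

Youth dependency ratio: 23.3
Old-age dependency ratio: 35.8
Total dependency ratio: 59.1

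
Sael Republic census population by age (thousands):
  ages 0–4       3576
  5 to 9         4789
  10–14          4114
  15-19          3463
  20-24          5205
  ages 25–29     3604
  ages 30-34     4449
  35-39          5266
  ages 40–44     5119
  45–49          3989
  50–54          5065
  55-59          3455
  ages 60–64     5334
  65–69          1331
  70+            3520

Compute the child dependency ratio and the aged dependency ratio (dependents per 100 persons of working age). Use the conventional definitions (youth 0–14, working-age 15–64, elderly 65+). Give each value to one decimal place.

Youth dependency ratio: 27.8
Old-age dependency ratio: 10.8

0–14: 3576 + 4789 + 4114 = 12479
15–64: 3463 + 5205 + 3604 + 4449 + 5266 + 5119 + 3989 + 5065 + 3455 + 5334 = 44949
65+: 1331 + 3520 = 4851
Youth dependency ratio = 12479 / 44949 × 100 = 27.8
Old-age dependency ratio = 4851 / 44949 × 100 = 10.8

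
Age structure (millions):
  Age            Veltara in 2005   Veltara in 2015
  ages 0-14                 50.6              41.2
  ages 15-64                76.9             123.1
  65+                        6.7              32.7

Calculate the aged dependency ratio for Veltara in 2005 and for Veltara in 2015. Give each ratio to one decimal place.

Veltara in 2005: 8.7
Veltara in 2015: 26.6

Veltara in 2005: 6.7 / 76.9 × 100 = 8.7
Veltara in 2015: 32.7 / 123.1 × 100 = 26.6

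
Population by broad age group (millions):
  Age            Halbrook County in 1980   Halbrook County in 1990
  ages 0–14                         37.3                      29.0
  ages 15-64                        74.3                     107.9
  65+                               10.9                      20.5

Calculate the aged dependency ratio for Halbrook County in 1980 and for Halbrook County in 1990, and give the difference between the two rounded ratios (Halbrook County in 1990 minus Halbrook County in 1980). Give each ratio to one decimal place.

Halbrook County in 1980: 10.9 / 74.3 × 100 = 14.7
Halbrook County in 1990: 20.5 / 107.9 × 100 = 19.0

Halbrook County in 1980: 14.7
Halbrook County in 1990: 19.0
Difference: +4.3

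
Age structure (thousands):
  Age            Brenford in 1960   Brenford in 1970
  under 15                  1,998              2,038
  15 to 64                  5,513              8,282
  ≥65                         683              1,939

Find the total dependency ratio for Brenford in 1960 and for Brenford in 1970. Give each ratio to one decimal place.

Brenford in 1960: (1,998 + 683) / 5,513 × 100 = 2,681 / 5,513 × 100 = 48.6
Brenford in 1970: (2,038 + 1,939) / 8,282 × 100 = 3,977 / 8,282 × 100 = 48.0

Brenford in 1960: 48.6
Brenford in 1970: 48.0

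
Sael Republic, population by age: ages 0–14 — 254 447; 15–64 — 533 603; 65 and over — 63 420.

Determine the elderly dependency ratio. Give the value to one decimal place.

Old-age dependency ratio: 11.9

Old-age dependency ratio = 63 420 / 533 603 × 100 = 11.9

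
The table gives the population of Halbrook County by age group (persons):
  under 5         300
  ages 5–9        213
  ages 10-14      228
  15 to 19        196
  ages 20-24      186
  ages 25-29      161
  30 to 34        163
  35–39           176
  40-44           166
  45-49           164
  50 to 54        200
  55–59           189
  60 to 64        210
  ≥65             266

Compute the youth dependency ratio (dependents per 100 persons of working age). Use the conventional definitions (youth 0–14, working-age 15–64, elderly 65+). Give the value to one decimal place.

0–14: 300 + 213 + 228 = 741
15–64: 196 + 186 + 161 + 163 + 176 + 166 + 164 + 200 + 189 + 210 = 1811
65+: 266
Youth dependency ratio = 741 / 1811 × 100 = 40.9

Youth dependency ratio: 40.9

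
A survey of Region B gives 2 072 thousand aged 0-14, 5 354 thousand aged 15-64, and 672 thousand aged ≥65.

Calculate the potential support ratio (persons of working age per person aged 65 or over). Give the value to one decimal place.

Potential support ratio: 8.0

Potential support ratio = 5 354 / 672 = 8.0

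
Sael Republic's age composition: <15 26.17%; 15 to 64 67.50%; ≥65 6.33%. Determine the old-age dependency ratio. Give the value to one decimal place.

Old-age dependency ratio: 9.4

Old-age dependency ratio = 6.33 / 67.50 × 100 = 9.4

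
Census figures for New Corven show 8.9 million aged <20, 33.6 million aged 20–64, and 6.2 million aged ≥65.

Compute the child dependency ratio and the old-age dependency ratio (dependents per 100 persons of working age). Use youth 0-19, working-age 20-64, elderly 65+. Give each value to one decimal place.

Youth dependency ratio: 26.5
Old-age dependency ratio: 18.5

Youth dependency ratio = 8.9 / 33.6 × 100 = 26.5
Old-age dependency ratio = 6.2 / 33.6 × 100 = 18.5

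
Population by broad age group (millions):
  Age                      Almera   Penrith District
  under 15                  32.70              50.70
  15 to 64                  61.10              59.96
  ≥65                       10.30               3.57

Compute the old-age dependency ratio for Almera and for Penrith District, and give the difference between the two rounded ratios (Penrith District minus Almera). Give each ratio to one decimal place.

Almera: 10.30 / 61.10 × 100 = 16.9
Penrith District: 3.57 / 59.96 × 100 = 6.0

Almera: 16.9
Penrith District: 6.0
Difference: -10.9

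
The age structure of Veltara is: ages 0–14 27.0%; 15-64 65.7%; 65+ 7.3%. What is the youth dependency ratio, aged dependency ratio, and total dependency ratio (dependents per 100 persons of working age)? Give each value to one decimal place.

Youth dependency ratio = 27.0 / 65.7 × 100 = 41.1
Old-age dependency ratio = 7.3 / 65.7 × 100 = 11.1
Total dependency ratio = (27.0 + 7.3) / 65.7 × 100 = 34.3 / 65.7 × 100 = 52.2

Youth dependency ratio: 41.1
Old-age dependency ratio: 11.1
Total dependency ratio: 52.2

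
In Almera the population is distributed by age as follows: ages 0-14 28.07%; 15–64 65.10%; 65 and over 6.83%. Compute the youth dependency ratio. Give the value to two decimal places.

Youth dependency ratio = 28.07 / 65.10 × 100 = 43.12

Youth dependency ratio: 43.12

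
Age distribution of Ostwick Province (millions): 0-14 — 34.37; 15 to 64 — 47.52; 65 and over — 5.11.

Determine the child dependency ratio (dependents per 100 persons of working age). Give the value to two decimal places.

Youth dependency ratio = 34.37 / 47.52 × 100 = 72.33

Youth dependency ratio: 72.33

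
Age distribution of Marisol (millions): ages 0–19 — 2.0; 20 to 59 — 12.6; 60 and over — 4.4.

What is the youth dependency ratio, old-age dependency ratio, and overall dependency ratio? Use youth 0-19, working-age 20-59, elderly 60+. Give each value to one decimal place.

Youth dependency ratio = 2.0 / 12.6 × 100 = 15.9
Old-age dependency ratio = 4.4 / 12.6 × 100 = 34.9
Total dependency ratio = (2.0 + 4.4) / 12.6 × 100 = 6.4 / 12.6 × 100 = 50.8

Youth dependency ratio: 15.9
Old-age dependency ratio: 34.9
Total dependency ratio: 50.8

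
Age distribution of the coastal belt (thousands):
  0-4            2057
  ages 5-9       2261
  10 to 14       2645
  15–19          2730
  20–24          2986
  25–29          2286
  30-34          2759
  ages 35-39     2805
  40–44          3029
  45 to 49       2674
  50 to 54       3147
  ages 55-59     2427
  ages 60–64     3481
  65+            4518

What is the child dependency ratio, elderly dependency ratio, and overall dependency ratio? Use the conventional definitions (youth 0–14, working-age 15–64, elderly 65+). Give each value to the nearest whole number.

Youth dependency ratio: 25
Old-age dependency ratio: 16
Total dependency ratio: 41

0–14: 2057 + 2261 + 2645 = 6963
15–64: 2730 + 2986 + 2286 + 2759 + 2805 + 3029 + 2674 + 3147 + 2427 + 3481 = 28324
65+: 4518
Youth dependency ratio = 6963 / 28324 × 100 = 25
Old-age dependency ratio = 4518 / 28324 × 100 = 16
Total dependency ratio = (6963 + 4518) / 28324 × 100 = 11481 / 28324 × 100 = 41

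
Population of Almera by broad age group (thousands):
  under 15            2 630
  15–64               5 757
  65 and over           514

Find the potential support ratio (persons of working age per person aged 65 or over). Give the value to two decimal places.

Potential support ratio = 5 757 / 514 = 11.20

Potential support ratio: 11.20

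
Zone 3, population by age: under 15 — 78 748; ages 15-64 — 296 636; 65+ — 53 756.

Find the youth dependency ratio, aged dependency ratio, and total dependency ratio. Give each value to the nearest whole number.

Youth dependency ratio = 78 748 / 296 636 × 100 = 27
Old-age dependency ratio = 53 756 / 296 636 × 100 = 18
Total dependency ratio = (78 748 + 53 756) / 296 636 × 100 = 132 504 / 296 636 × 100 = 45

Youth dependency ratio: 27
Old-age dependency ratio: 18
Total dependency ratio: 45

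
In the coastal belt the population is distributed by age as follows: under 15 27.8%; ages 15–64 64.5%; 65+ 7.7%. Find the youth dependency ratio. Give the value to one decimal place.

Youth dependency ratio = 27.8 / 64.5 × 100 = 43.1

Youth dependency ratio: 43.1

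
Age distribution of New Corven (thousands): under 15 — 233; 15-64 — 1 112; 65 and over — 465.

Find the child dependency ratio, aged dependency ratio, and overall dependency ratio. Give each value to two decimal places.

Youth dependency ratio = 233 / 1 112 × 100 = 20.95
Old-age dependency ratio = 465 / 1 112 × 100 = 41.82
Total dependency ratio = (233 + 465) / 1 112 × 100 = 698 / 1 112 × 100 = 62.77

Youth dependency ratio: 20.95
Old-age dependency ratio: 41.82
Total dependency ratio: 62.77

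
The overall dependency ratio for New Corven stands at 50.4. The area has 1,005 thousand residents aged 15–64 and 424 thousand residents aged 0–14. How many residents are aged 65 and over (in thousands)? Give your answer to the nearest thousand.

Total dependency ratio = (youth + elderly) / working-age × 100
50.4 = (424 + E) / 1,005 × 100
⇒ 83

Aged 65 and over: 83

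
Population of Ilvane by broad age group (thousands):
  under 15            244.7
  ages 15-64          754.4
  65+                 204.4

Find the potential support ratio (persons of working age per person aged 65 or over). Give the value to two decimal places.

Potential support ratio: 3.69

Potential support ratio = 754.4 / 204.4 = 3.69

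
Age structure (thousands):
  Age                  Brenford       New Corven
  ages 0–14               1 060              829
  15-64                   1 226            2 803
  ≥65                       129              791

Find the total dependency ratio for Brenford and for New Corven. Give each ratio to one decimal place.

Brenford: 97.0
New Corven: 57.8

Brenford: (1 060 + 129) / 1 226 × 100 = 1 189 / 1 226 × 100 = 97.0
New Corven: (829 + 791) / 2 803 × 100 = 1 620 / 2 803 × 100 = 57.8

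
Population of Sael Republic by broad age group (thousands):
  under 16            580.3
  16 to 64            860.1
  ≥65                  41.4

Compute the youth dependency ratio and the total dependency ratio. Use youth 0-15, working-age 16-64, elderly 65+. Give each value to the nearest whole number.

Youth dependency ratio: 67
Total dependency ratio: 72

Youth dependency ratio = 580.3 / 860.1 × 100 = 67
Total dependency ratio = (580.3 + 41.4) / 860.1 × 100 = 621.7 / 860.1 × 100 = 72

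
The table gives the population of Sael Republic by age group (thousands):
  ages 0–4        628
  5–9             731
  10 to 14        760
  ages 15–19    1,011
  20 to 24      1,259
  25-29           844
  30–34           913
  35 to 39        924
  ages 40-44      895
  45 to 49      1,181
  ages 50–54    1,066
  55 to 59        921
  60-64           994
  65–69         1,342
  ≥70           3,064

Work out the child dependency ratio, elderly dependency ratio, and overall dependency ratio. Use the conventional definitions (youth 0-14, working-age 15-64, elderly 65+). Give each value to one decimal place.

Youth dependency ratio: 21.2
Old-age dependency ratio: 44.0
Total dependency ratio: 65.2

0–14: 628 + 731 + 760 = 2,119
15–64: 1,011 + 1,259 + 844 + 913 + 924 + 895 + 1,181 + 1,066 + 921 + 994 = 10,008
65+: 1,342 + 3,064 = 4,406
Youth dependency ratio = 2,119 / 10,008 × 100 = 21.2
Old-age dependency ratio = 4,406 / 10,008 × 100 = 44.0
Total dependency ratio = (2,119 + 4,406) / 10,008 × 100 = 6,525 / 10,008 × 100 = 65.2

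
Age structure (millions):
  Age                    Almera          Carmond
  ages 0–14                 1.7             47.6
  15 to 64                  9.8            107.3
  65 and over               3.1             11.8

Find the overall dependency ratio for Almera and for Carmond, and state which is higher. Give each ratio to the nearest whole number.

Almera: (1.7 + 3.1) / 9.8 × 100 = 4.8 / 9.8 × 100 = 49
Carmond: (47.6 + 11.8) / 107.3 × 100 = 59.4 / 107.3 × 100 = 55

Almera: 49
Carmond: 55
Higher: Carmond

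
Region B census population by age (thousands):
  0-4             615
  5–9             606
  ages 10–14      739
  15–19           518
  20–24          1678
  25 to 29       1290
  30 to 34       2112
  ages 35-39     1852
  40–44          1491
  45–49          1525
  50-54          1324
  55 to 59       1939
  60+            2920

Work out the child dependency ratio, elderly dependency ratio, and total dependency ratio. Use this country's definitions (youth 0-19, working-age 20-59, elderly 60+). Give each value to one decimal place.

0–19: 615 + 606 + 739 + 518 = 2478
20–59: 1678 + 1290 + 2112 + 1852 + 1491 + 1525 + 1324 + 1939 = 13211
60+: 2920
Youth dependency ratio = 2478 / 13211 × 100 = 18.8
Old-age dependency ratio = 2920 / 13211 × 100 = 22.1
Total dependency ratio = (2478 + 2920) / 13211 × 100 = 5398 / 13211 × 100 = 40.9

Youth dependency ratio: 18.8
Old-age dependency ratio: 22.1
Total dependency ratio: 40.9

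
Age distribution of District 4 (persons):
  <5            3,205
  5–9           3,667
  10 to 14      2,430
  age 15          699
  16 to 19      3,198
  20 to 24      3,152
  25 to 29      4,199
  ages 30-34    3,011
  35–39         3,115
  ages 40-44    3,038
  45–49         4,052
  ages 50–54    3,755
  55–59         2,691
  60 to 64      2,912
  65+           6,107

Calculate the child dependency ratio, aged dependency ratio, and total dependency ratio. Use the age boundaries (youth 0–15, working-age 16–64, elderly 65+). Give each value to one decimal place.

0–15: 3,205 + 3,667 + 2,430 + 699 = 10,001
16–64: 3,198 + 3,152 + 4,199 + 3,011 + 3,115 + 3,038 + 4,052 + 3,755 + 2,691 + 2,912 = 33,123
65+: 6,107
Youth dependency ratio = 10,001 / 33,123 × 100 = 30.2
Old-age dependency ratio = 6,107 / 33,123 × 100 = 18.4
Total dependency ratio = (10,001 + 6,107) / 33,123 × 100 = 16,108 / 33,123 × 100 = 48.6

Youth dependency ratio: 30.2
Old-age dependency ratio: 18.4
Total dependency ratio: 48.6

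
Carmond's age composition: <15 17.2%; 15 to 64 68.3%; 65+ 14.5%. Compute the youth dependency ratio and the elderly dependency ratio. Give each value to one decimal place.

Youth dependency ratio = 17.2 / 68.3 × 100 = 25.2
Old-age dependency ratio = 14.5 / 68.3 × 100 = 21.2

Youth dependency ratio: 25.2
Old-age dependency ratio: 21.2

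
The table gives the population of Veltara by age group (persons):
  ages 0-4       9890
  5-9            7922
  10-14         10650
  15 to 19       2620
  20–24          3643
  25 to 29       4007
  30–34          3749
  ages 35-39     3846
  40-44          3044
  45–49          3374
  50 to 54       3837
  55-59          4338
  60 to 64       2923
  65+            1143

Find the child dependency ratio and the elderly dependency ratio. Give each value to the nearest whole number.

0–14: 9890 + 7922 + 10650 = 28462
15–64: 2620 + 3643 + 4007 + 3749 + 3846 + 3044 + 3374 + 3837 + 4338 + 2923 = 35381
65+: 1143
Youth dependency ratio = 28462 / 35381 × 100 = 80
Old-age dependency ratio = 1143 / 35381 × 100 = 3

Youth dependency ratio: 80
Old-age dependency ratio: 3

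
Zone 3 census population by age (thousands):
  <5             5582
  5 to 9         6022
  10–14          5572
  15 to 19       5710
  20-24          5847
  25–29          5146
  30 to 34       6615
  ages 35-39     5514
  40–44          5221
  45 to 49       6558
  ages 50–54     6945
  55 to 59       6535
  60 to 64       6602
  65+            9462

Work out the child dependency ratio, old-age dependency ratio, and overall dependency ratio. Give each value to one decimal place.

0–14: 5582 + 6022 + 5572 = 17176
15–64: 5710 + 5847 + 5146 + 6615 + 5514 + 5221 + 6558 + 6945 + 6535 + 6602 = 60693
65+: 9462
Youth dependency ratio = 17176 / 60693 × 100 = 28.3
Old-age dependency ratio = 9462 / 60693 × 100 = 15.6
Total dependency ratio = (17176 + 9462) / 60693 × 100 = 26638 / 60693 × 100 = 43.9

Youth dependency ratio: 28.3
Old-age dependency ratio: 15.6
Total dependency ratio: 43.9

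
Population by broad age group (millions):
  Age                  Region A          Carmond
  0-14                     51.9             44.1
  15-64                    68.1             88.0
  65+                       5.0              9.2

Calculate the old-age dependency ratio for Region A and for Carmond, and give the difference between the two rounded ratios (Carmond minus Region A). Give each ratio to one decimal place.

Region A: 7.3
Carmond: 10.5
Difference: +3.2

Region A: 5.0 / 68.1 × 100 = 7.3
Carmond: 9.2 / 88.0 × 100 = 10.5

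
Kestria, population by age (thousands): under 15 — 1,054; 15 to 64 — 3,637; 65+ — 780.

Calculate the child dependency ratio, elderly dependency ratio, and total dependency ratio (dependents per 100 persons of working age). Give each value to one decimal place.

Youth dependency ratio = 1,054 / 3,637 × 100 = 29.0
Old-age dependency ratio = 780 / 3,637 × 100 = 21.4
Total dependency ratio = (1,054 + 780) / 3,637 × 100 = 1,834 / 3,637 × 100 = 50.4

Youth dependency ratio: 29.0
Old-age dependency ratio: 21.4
Total dependency ratio: 50.4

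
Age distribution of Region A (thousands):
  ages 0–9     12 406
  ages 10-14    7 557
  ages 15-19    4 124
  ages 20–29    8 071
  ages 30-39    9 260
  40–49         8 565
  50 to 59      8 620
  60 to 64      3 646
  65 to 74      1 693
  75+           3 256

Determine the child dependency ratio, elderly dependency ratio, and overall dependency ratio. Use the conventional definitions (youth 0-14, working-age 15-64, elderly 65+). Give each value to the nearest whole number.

Youth dependency ratio: 47
Old-age dependency ratio: 12
Total dependency ratio: 59

0–14: 12 406 + 7 557 = 19 963
15–64: 4 124 + 8 071 + 9 260 + 8 565 + 8 620 + 3 646 = 42 286
65+: 1 693 + 3 256 = 4 949
Youth dependency ratio = 19 963 / 42 286 × 100 = 47
Old-age dependency ratio = 4 949 / 42 286 × 100 = 12
Total dependency ratio = (19 963 + 4 949) / 42 286 × 100 = 24 912 / 42 286 × 100 = 59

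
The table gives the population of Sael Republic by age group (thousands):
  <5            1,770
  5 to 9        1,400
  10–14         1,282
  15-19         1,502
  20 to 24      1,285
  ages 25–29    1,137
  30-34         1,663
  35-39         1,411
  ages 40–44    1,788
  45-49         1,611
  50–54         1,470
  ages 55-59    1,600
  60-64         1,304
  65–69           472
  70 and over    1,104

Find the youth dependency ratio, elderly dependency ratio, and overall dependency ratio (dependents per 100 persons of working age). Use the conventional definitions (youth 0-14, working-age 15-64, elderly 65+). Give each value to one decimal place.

0–14: 1,770 + 1,400 + 1,282 = 4,452
15–64: 1,502 + 1,285 + 1,137 + 1,663 + 1,411 + 1,788 + 1,611 + 1,470 + 1,600 + 1,304 = 14,771
65+: 472 + 1,104 = 1,576
Youth dependency ratio = 4,452 / 14,771 × 100 = 30.1
Old-age dependency ratio = 1,576 / 14,771 × 100 = 10.7
Total dependency ratio = (4,452 + 1,576) / 14,771 × 100 = 6,028 / 14,771 × 100 = 40.8

Youth dependency ratio: 30.1
Old-age dependency ratio: 10.7
Total dependency ratio: 40.8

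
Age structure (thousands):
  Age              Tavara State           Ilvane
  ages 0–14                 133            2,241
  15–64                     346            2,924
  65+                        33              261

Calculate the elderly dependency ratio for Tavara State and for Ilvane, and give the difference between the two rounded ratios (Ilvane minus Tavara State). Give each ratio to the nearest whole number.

Tavara State: 10
Ilvane: 9
Difference: -1

Tavara State: 33 / 346 × 100 = 10
Ilvane: 261 / 2,924 × 100 = 9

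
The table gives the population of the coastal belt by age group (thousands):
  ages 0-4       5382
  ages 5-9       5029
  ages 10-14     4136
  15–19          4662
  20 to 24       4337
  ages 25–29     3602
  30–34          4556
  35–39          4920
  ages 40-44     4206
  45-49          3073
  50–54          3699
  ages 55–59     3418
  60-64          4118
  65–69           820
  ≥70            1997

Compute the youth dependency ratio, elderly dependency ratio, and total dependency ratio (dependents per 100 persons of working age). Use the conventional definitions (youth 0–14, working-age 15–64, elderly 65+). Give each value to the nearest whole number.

0–14: 5382 + 5029 + 4136 = 14547
15–64: 4662 + 4337 + 3602 + 4556 + 4920 + 4206 + 3073 + 3699 + 3418 + 4118 = 40591
65+: 820 + 1997 = 2817
Youth dependency ratio = 14547 / 40591 × 100 = 36
Old-age dependency ratio = 2817 / 40591 × 100 = 7
Total dependency ratio = (14547 + 2817) / 40591 × 100 = 17364 / 40591 × 100 = 43

Youth dependency ratio: 36
Old-age dependency ratio: 7
Total dependency ratio: 43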